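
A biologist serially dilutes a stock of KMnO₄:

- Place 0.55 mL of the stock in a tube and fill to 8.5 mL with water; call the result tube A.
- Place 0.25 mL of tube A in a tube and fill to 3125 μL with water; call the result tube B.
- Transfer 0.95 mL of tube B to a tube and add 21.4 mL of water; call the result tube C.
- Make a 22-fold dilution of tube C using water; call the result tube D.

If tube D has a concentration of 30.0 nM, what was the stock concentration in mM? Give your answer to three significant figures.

Step 1: 0.55 mL brought to 8.5 mL → factor 8.5/0.55 = 15.455
Step 2: 0.25 mL brought to 3125 μL → factor 3.125/0.25 = 12.5
Step 3: 0.95 mL + 21.4 mL = 22.35 mL total → factor 22.35/0.95 = 23.526
Step 4: 22-fold → factor 22
Overall dilution factor = 15.455 × 12.5 × 23.526 × 22 = 99987
Stock = 30.0 nM × 99987 = 3.000 × 10^6 nM = 3.00 mM

3.00 mM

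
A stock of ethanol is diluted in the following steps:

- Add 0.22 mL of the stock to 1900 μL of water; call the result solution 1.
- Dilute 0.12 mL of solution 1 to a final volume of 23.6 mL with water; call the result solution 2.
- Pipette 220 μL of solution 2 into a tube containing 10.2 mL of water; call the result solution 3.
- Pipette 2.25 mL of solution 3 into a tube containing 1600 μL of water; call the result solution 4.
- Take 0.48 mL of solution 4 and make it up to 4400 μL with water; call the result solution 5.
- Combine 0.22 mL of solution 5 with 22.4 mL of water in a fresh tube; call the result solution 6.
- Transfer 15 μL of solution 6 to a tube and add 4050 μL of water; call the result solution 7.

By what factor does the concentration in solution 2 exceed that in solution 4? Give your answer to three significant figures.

81.0

Step 1: 0.22 mL + 1900 μL = 2.12 mL total → factor 2.12/0.22 = 9.6364
Step 2: 0.12 mL brought to 23.6 mL → factor 23.6/0.12 = 196.67
Step 3: 220 μL + 10.2 mL = 10420 μL total → factor 10420/220 = 47.364
Step 4: 2.25 mL + 1600 μL = 3.85 mL total → factor 3.85/2.25 = 1.7111
Dilution factor to solution 2 = 1895.2; to solution 4 = 1.5359 × 10^5
[solution 2]/[solution 4] = (factor to solution 4)/(factor to solution 2) = 1.5359 × 10^5/1895.2 = 81.0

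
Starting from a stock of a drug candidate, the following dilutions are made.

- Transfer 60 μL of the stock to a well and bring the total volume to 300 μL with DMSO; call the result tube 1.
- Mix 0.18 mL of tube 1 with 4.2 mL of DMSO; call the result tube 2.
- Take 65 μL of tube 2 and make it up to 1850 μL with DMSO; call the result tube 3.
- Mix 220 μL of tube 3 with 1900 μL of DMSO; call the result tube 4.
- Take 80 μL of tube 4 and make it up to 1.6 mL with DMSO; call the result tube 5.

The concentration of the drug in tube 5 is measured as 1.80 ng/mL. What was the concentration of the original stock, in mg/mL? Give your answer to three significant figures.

1.20 mg/mL

Step 1: 60 μL brought to 300 μL → factor 300/60 = 5
Step 2: 0.18 mL + 4.2 mL = 4.38 mL total → factor 4.38/0.18 = 24.333
Step 3: 65 μL brought to 1850 μL → factor 1850/65 = 28.462
Step 4: 220 μL + 1900 μL = 2120 μL total → factor 2120/220 = 9.6364
Step 5: 80 μL brought to 1.6 mL → factor 1600/80 = 20
Overall dilution factor = 5 × 24.333 × 28.462 × 9.6364 × 20 = 6.6738 × 10^5
Stock = 1.80 ng/mL × 6.6738 × 10^5 = 1.201 × 10^6 ng/mL = 1.20 mg/mL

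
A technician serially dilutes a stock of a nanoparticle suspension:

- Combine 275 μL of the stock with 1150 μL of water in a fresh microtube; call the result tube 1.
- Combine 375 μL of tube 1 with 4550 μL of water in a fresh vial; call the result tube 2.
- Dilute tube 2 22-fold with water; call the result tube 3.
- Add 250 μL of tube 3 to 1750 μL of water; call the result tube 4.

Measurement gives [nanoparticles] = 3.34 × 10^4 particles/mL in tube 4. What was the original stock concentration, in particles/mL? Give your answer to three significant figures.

Step 1: 275 μL + 1150 μL = 1425 μL total → factor 1425/275 = 5.1818
Step 2: 375 μL + 4550 μL = 4925 μL total → factor 4925/375 = 13.133
Step 3: 22-fold → factor 22
Step 4: 250 μL + 1750 μL = 2000 μL total → factor 2000/250 = 8
Overall dilution factor = 5.1818 × 13.133 × 22 × 8 = 11978
Stock = 3.34 × 10^4 particles/mL × 11978 = 4.00 × 10^8 particles/mL

4.00 × 10^8 particles/mL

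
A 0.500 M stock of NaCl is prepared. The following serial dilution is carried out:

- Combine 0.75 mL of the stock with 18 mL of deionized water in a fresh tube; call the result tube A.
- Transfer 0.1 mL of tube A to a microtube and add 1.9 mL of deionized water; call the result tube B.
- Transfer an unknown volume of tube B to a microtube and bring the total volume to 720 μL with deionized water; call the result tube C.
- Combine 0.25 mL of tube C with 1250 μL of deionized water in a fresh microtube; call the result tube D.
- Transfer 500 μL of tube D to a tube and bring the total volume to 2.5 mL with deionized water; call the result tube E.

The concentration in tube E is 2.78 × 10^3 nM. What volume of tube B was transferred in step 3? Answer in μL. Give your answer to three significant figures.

Step 1: 0.75 mL + 18 mL = 18.75 mL total → factor 18.75/0.75 = 25
Step 2: 0.1 mL + 1.9 mL = 2 mL total → factor 2/0.1 = 20
Step 3: v brought to 720 μL → factor = 720 μL/v
Step 4: 0.25 mL + 1250 μL = 1.5 mL total → factor 1.5/0.25 = 6
Step 5: 500 μL brought to 2.5 mL → factor 2500/500 = 5
Product of known-step factors = 15000
Overall factor = 0.500 M / (2.78 × 10^3 nM) = 1.7986 × 10^5
Step-3 factor = 1.7986 × 10^5 / 15000 = 11.99
v = 720 μL / 11.99 = 60.0 μL

60.0 μL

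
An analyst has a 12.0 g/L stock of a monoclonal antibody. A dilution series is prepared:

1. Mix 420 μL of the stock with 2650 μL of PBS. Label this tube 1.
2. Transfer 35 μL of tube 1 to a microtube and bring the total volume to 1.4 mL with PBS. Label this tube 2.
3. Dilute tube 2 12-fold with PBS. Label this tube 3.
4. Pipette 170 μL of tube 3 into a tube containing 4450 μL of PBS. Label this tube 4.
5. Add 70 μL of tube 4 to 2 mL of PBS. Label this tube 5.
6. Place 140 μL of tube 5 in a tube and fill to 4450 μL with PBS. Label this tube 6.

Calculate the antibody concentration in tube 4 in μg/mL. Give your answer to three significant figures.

0.126 μg/mL

Step 1: 420 μL + 2650 μL = 3070 μL total → factor 3070/420 = 7.3095
Step 2: 35 μL brought to 1.4 mL → factor 1400/35 = 40
Step 3: 12-fold → factor 12
Step 4: 170 μL + 4450 μL = 4620 μL total → factor 4620/170 = 27.176
Dilution factor through tube 4 = 7.3095 × 40 × 12 × 27.176 = 95351
[tube 4] = 12.0 g/L / 95351 = 0.0001259 g/L = 0.126 μg/mL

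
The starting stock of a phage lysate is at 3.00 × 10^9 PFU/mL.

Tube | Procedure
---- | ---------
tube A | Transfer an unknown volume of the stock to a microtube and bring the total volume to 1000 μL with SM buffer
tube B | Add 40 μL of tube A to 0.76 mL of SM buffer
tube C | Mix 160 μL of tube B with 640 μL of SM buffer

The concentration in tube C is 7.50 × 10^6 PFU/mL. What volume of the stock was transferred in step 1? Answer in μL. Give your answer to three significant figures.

Step 1: v brought to 1000 μL → factor = 1000 μL/v
Step 2: 40 μL + 0.76 mL = 800 μL total → factor 800/40 = 20
Step 3: 160 μL + 640 μL = 800 μL total → factor 800/160 = 5
Product of known-step factors = 100
Overall factor = 3.00 × 10^9 PFU/mL / (7.50 × 10^6 PFU/mL) = 400
Step-1 factor = 400 / 100 = 4
v = 1000 μL / 4 = 250 μL

250 μL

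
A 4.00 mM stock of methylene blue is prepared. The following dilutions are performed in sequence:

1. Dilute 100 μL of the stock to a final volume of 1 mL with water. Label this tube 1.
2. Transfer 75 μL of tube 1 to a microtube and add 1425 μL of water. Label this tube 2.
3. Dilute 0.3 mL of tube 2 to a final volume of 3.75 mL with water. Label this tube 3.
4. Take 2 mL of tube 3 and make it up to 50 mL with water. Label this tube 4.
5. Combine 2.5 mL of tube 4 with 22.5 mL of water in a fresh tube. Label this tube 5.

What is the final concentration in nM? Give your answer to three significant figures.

6.40 nM

Step 1: 100 μL brought to 1 mL → factor 1000/100 = 10
Step 2: 75 μL + 1425 μL = 1500 μL total → factor 1500/75 = 20
Step 3: 0.3 mL brought to 3.75 mL → factor 3.75/0.3 = 12.5
Step 4: 2 mL brought to 50 mL → factor 50/2 = 25
Step 5: 2.5 mL + 22.5 mL = 25 mL total → factor 25/2.5 = 10
Overall dilution factor = 10 × 20 × 12.5 × 25 × 10 = 6.25 × 10^5
Final = 4.00 mM / 6.25 × 10^5 = 6.400 × 10^-6 mM = 6.40 nM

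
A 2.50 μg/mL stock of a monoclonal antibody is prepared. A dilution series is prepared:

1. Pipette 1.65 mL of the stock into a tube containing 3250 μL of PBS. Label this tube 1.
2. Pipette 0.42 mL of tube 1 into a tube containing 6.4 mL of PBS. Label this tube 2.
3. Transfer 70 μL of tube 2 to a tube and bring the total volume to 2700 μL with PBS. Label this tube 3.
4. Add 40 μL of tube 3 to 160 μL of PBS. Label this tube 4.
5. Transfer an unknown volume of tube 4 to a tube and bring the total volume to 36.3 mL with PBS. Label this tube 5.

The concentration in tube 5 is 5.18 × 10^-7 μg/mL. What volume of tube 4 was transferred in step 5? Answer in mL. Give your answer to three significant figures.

Step 1: 1.65 mL + 3250 μL = 4.9 mL total → factor 4.9/1.65 = 2.9697
Step 2: 0.42 mL + 6.4 mL = 6.82 mL total → factor 6.82/0.42 = 16.238
Step 3: 70 μL brought to 2700 μL → factor 2700/70 = 38.571
Step 4: 40 μL + 160 μL = 200 μL total → factor 200/40 = 5
Step 5: v brought to 36.3 mL → factor = 36.3 mL/v
Product of known-step factors = 9300
Overall factor = 2.50 μg/mL / (5.18 × 10^-7 μg/mL) = 4.8263 × 10^6
Step-5 factor = 4.8263 × 10^6 / 9300 = 518.95
v = 36.3 mL / 518.95 = 0.0699 mL

0.0699 mL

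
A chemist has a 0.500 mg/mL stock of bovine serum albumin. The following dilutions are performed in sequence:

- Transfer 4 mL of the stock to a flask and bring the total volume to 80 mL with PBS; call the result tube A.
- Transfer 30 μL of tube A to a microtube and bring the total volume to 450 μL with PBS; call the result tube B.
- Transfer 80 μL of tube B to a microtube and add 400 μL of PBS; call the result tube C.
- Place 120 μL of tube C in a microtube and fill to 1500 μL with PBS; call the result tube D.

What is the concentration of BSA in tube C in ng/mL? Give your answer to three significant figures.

278 ng/mL

Step 1: 4 mL brought to 80 mL → factor 80/4 = 20
Step 2: 30 μL brought to 450 μL → factor 450/30 = 15
Step 3: 80 μL + 400 μL = 480 μL total → factor 480/80 = 6
Dilution factor through tube C = 20 × 15 × 6 = 1800
[tube C] = 0.500 mg/mL / 1800 = 0.0002778 mg/mL = 278 ng/mL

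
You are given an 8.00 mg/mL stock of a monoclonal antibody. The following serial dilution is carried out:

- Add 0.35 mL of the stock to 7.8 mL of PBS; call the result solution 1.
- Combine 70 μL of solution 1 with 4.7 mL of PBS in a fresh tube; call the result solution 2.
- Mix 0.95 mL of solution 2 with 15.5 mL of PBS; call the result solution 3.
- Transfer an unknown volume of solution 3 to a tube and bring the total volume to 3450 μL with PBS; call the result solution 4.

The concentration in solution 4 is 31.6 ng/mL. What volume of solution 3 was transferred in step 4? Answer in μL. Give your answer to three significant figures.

Step 1: 0.35 mL + 7.8 mL = 8.15 mL total → factor 8.15/0.35 = 23.286
Step 2: 70 μL + 4.7 mL = 4770 μL total → factor 4770/70 = 68.143
Step 3: 0.95 mL + 15.5 mL = 16.45 mL total → factor 16.45/0.95 = 17.316
Step 4: v brought to 3450 μL → factor = 3450 μL/v
Product of known-step factors = 27476
Overall factor = 8.00 mg/mL / (31.6 ng/mL) = 2.5316 × 10^5
Step-4 factor = 2.5316 × 10^5 / 27476 = 9.2141
v = 3450 μL / 9.2141 = 374 μL

374 μL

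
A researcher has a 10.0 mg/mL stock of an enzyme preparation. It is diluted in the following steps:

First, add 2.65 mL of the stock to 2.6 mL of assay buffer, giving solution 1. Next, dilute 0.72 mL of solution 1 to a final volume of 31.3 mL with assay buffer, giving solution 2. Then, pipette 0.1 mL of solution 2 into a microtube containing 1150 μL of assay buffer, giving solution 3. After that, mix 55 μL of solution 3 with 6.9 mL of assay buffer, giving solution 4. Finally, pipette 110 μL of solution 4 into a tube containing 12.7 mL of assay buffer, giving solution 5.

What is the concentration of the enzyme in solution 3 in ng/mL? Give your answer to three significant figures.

Step 1: 2.65 mL + 2.6 mL = 5.25 mL total → factor 5.25/2.65 = 1.9811
Step 2: 0.72 mL brought to 31.3 mL → factor 31.3/0.72 = 43.472
Step 3: 0.1 mL + 1150 μL = 1.25 mL total → factor 1.25/0.1 = 12.5
Dilution factor through solution 3 = 1.9811 × 43.472 × 12.5 = 1076.6
[solution 3] = 10.0 mg/mL / 1076.6 = 0.009289 mg/mL = 9.29 × 10^3 ng/mL

9.29 × 10^3 ng/mL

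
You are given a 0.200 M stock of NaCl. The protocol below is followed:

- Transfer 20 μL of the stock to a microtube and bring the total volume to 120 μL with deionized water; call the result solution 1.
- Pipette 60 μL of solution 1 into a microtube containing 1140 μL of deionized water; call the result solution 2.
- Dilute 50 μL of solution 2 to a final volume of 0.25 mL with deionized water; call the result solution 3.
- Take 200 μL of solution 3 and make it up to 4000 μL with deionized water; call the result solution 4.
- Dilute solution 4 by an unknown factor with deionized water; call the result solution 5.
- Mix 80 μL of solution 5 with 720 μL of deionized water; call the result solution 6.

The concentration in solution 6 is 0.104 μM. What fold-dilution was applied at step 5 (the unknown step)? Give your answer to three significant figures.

16.0-fold

Step 1: 20 μL brought to 120 μL → factor 120/20 = 6
Step 2: 60 μL + 1140 μL = 1200 μL total → factor 1200/60 = 20
Step 3: 50 μL brought to 0.25 mL → factor 250/50 = 5
Step 4: 200 μL brought to 4000 μL → factor 4000/200 = 20
Step 5: unknown factor x
Step 6: 80 μL + 720 μL = 800 μL total → factor 800/80 = 10
Product of known-step factors = 1.2 × 10^5
Overall factor = 0.200 M / (0.104 μM) = 1.9231 × 10^6
x = 1.9231 × 10^6 / 1.2 × 10^5 = 16.0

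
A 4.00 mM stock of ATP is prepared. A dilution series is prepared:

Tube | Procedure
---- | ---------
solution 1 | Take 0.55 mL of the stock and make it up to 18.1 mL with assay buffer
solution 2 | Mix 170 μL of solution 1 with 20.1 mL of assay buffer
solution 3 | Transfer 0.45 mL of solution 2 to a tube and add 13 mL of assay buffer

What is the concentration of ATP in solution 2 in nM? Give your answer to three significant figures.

1.02 × 10^3 nM

Step 1: 0.55 mL brought to 18.1 mL → factor 18.1/0.55 = 32.909
Step 2: 170 μL + 20.1 mL = 20270 μL total → factor 20270/170 = 119.24
Dilution factor through solution 2 = 32.909 × 119.24 = 3923.9
[solution 2] = 4.00 mM / 3923.9 = 0.001019 mM = 1.02 × 10^3 nM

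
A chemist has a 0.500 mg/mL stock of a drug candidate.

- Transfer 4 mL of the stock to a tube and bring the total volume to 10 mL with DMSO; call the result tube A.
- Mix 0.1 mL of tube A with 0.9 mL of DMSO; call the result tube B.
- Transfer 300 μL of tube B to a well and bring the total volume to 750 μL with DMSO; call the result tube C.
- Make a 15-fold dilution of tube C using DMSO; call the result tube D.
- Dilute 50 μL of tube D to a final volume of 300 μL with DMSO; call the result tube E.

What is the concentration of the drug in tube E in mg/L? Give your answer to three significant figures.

0.0889 mg/L

Step 1: 4 mL brought to 10 mL → factor 10/4 = 2.5
Step 2: 0.1 mL + 0.9 mL = 1 mL total → factor 1/0.1 = 10
Step 3: 300 μL brought to 750 μL → factor 750/300 = 2.5
Step 4: 15-fold → factor 15
Step 5: 50 μL brought to 300 μL → factor 300/50 = 6
Overall dilution factor = 2.5 × 10 × 2.5 × 15 × 6 = 5625
Final = 0.500 mg/mL / 5625 = 8.889 × 10^-5 mg/mL = 0.0889 mg/L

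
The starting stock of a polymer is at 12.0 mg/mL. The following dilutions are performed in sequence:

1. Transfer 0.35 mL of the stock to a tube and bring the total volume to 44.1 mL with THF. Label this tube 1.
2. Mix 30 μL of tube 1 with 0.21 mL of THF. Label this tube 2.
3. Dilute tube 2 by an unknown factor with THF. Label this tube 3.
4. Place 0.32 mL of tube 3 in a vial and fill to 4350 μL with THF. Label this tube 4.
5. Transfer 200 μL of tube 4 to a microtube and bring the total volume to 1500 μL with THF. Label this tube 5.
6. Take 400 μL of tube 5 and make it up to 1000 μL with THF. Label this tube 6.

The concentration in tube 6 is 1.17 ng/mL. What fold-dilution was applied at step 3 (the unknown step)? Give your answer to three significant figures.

39.9-fold

Step 1: 0.35 mL brought to 44.1 mL → factor 44.1/0.35 = 126
Step 2: 30 μL + 0.21 mL = 240 μL total → factor 240/30 = 8
Step 3: unknown factor x
Step 4: 0.32 mL brought to 4350 μL → factor 4.35/0.32 = 13.594
Step 5: 200 μL brought to 1500 μL → factor 1500/200 = 7.5
Step 6: 400 μL brought to 1000 μL → factor 1000/400 = 2.5
Product of known-step factors = 2.5692 × 10^5
Overall factor = 12.0 mg/mL / (1.17 ng/mL) = 1.0256 × 10^7
x = 1.0256 × 10^7 / 2.5692 × 10^5 = 39.9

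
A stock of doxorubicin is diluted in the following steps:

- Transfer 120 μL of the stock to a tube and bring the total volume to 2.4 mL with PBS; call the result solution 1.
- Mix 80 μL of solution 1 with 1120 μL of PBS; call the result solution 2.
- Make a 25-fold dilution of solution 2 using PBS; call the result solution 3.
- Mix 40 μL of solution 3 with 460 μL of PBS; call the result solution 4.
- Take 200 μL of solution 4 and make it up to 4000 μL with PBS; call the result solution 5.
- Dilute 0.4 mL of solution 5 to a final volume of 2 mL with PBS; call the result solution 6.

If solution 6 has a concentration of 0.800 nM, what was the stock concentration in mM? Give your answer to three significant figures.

7.50 mM

Step 1: 120 μL brought to 2.4 mL → factor 2400/120 = 20
Step 2: 80 μL + 1120 μL = 1200 μL total → factor 1200/80 = 15
Step 3: 25-fold → factor 25
Step 4: 40 μL + 460 μL = 500 μL total → factor 500/40 = 12.5
Step 5: 200 μL brought to 4000 μL → factor 4000/200 = 20
Step 6: 0.4 mL brought to 2 mL → factor 2/0.4 = 5
Overall dilution factor = 20 × 15 × 25 × 12.5 × 20 × 5 = 9.375 × 10^6
Stock = 0.800 nM × 9.375 × 10^6 = 7.500 × 10^6 nM = 7.50 mM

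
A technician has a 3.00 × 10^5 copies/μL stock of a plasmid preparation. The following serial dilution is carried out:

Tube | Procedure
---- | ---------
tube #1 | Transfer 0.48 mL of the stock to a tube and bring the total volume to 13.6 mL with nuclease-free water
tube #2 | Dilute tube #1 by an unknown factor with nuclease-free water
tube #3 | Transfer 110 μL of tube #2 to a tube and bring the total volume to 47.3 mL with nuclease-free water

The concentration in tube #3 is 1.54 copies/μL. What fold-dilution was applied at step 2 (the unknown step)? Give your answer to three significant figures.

Step 1: 0.48 mL brought to 13.6 mL → factor 13.6/0.48 = 28.333
Step 2: unknown factor x
Step 3: 110 μL brought to 47.3 mL → factor 47300/110 = 430
Product of known-step factors = 12183
Overall factor = 3.00 × 10^5 copies/μL / (1.54 copies/μL) = 1.9481 × 10^5
x = 1.9481 × 10^5 / 12183 = 16.0

16.0-fold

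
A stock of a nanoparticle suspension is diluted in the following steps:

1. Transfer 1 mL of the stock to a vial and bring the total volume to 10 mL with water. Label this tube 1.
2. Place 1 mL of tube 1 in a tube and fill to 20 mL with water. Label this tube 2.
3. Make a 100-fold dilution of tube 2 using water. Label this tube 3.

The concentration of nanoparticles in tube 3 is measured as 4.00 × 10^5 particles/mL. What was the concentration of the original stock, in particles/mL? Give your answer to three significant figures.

8.00 × 10^9 particles/mL

Step 1: 1 mL brought to 10 mL → factor 10/1 = 10
Step 2: 1 mL brought to 20 mL → factor 20/1 = 20
Step 3: 100-fold → factor 100
Overall dilution factor = 10 × 20 × 100 = 20000
Stock = 4.00 × 10^5 particles/mL × 20000 = 8.00 × 10^9 particles/mL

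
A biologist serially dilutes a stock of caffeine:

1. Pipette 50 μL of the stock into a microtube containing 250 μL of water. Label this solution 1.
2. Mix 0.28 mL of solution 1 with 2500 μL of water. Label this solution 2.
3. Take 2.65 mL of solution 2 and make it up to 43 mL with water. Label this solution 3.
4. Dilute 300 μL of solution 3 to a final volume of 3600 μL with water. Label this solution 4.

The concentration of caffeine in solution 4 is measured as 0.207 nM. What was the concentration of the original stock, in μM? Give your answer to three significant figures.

2.40 μM

Step 1: 50 μL + 250 μL = 300 μL total → factor 300/50 = 6
Step 2: 0.28 mL + 2500 μL = 2.78 mL total → factor 2.78/0.28 = 9.9286
Step 3: 2.65 mL brought to 43 mL → factor 43/2.65 = 16.226
Step 4: 300 μL brought to 3600 μL → factor 3600/300 = 12
Overall dilution factor = 6 × 9.9286 × 16.226 × 12 = 11600
Stock = 0.207 nM × 11600 = 2401 nM = 2.40 μM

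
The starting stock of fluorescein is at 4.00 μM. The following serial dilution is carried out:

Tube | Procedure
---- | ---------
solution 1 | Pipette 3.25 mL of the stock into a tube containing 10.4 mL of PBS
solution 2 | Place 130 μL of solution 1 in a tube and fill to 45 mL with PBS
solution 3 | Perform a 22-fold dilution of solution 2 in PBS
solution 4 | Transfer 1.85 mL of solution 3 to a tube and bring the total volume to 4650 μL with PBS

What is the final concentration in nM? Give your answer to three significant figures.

0.0498 nM

Step 1: 3.25 mL + 10.4 mL = 13.65 mL total → factor 13.65/3.25 = 4.2
Step 2: 130 μL brought to 45 mL → factor 45000/130 = 346.15
Step 3: 22-fold → factor 22
Step 4: 1.85 mL brought to 4650 μL → factor 4.65/1.85 = 2.5135
Overall dilution factor = 4.2 × 346.15 × 22 × 2.5135 = 80394
Final = 4.00 μM / 80394 = 4.976 × 10^-5 μM = 0.0498 nM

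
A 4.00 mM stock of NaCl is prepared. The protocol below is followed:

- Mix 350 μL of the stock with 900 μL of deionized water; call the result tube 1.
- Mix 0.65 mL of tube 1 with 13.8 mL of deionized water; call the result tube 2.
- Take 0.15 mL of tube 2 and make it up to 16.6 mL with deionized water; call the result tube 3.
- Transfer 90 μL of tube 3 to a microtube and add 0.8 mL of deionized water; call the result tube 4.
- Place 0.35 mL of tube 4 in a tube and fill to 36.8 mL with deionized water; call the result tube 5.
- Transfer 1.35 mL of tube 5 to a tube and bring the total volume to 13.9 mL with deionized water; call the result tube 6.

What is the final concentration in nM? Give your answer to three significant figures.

0.0425 nM

Step 1: 350 μL + 900 μL = 1250 μL total → factor 1250/350 = 3.5714
Step 2: 0.65 mL + 13.8 mL = 14.45 mL total → factor 14.45/0.65 = 22.231
Step 3: 0.15 mL brought to 16.6 mL → factor 16.6/0.15 = 110.67
Step 4: 90 μL + 0.8 mL = 890 μL total → factor 890/90 = 9.8889
Step 5: 0.35 mL brought to 36.8 mL → factor 36.8/0.35 = 105.14
Step 6: 1.35 mL brought to 13.9 mL → factor 13.9/1.35 = 10.296
Overall dilution factor = 3.5714 × 22.231 × 110.67 × 9.8889 × 105.14 × 10.296 = 9.4064 × 10^7
Final = 4.00 mM / 9.4064 × 10^7 = 4.252 × 10^-8 mM = 0.0425 nM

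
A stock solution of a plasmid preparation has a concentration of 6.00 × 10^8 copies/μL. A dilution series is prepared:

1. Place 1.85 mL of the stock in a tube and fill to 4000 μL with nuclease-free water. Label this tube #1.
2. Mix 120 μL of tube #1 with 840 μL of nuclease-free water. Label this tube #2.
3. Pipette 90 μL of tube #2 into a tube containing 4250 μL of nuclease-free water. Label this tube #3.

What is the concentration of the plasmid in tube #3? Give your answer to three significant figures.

Step 1: 1.85 mL brought to 4000 μL → factor 4/1.85 = 2.1622
Step 2: 120 μL + 840 μL = 960 μL total → factor 960/120 = 8
Step 3: 90 μL + 4250 μL = 4340 μL total → factor 4340/90 = 48.222
Overall dilution factor = 2.1622 × 8 × 48.222 = 834.11
Final = 6.00 × 10^8 copies/μL / 834.11 = 7.19 × 10^5 copies/μL

7.19 × 10^5 copies/μL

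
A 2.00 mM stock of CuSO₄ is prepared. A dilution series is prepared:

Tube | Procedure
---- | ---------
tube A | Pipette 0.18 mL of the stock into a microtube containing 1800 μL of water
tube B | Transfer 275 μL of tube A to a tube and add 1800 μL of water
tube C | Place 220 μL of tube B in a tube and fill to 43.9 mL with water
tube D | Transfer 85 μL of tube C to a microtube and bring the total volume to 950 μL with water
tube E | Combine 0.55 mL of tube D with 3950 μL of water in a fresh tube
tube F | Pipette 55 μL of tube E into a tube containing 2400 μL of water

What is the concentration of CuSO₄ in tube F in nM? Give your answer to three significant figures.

Step 1: 0.18 mL + 1800 μL = 1.98 mL total → factor 1.98/0.18 = 11
Step 2: 275 μL + 1800 μL = 2075 μL total → factor 2075/275 = 7.5455
Step 3: 220 μL brought to 43.9 mL → factor 43900/220 = 199.55
Step 4: 85 μL brought to 950 μL → factor 950/85 = 11.176
Step 5: 0.55 mL + 3950 μL = 4.5 mL total → factor 4.5/0.55 = 8.1818
Step 6: 55 μL + 2400 μL = 2455 μL total → factor 2455/55 = 44.636
Overall dilution factor = 11 × 7.5455 × 199.55 × 11.176 × 8.1818 × 44.636 = 6.7603 × 10^7
Final = 2.00 mM / 6.7603 × 10^7 = 2.958 × 10^-8 mM = 0.0296 nM

0.0296 nM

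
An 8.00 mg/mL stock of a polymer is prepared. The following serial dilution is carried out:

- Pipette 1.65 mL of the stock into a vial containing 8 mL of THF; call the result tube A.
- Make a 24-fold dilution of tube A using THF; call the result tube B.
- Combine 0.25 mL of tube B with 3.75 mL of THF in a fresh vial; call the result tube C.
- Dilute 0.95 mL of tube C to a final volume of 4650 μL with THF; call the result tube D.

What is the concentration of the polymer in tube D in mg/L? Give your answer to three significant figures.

0.728 mg/L

Step 1: 1.65 mL + 8 mL = 9.65 mL total → factor 9.65/1.65 = 5.8485
Step 2: 24-fold → factor 24
Step 3: 0.25 mL + 3.75 mL = 4 mL total → factor 4/0.25 = 16
Step 4: 0.95 mL brought to 4650 μL → factor 4.65/0.95 = 4.8947
Overall dilution factor = 5.8485 × 24 × 16 × 4.8947 = 10993
Final = 8.00 mg/mL / 10993 = 0.0007278 mg/mL = 0.728 mg/L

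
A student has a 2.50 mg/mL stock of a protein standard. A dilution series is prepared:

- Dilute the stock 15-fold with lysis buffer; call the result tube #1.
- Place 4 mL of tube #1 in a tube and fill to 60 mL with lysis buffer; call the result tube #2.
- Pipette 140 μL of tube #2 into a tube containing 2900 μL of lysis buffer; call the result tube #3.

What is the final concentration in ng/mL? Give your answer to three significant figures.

512 ng/mL

Step 1: 15-fold → factor 15
Step 2: 4 mL brought to 60 mL → factor 60/4 = 15
Step 3: 140 μL + 2900 μL = 3040 μL total → factor 3040/140 = 21.714
Overall dilution factor = 15 × 15 × 21.714 = 4885.7
Final = 2.50 mg/mL / 4885.7 = 0.0005117 mg/mL = 512 ng/mL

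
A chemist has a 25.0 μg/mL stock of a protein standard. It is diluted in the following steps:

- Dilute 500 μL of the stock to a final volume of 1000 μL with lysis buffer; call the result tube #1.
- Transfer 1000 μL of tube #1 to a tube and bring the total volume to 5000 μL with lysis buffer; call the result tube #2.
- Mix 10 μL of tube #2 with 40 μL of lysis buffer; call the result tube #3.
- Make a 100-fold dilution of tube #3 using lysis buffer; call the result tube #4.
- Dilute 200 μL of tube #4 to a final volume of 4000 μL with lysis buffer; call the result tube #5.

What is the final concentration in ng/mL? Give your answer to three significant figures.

0.250 ng/mL

Step 1: 500 μL brought to 1000 μL → factor 1000/500 = 2
Step 2: 1000 μL brought to 5000 μL → factor 5000/1000 = 5
Step 3: 10 μL + 40 μL = 50 μL total → factor 50/10 = 5
Step 4: 100-fold → factor 100
Step 5: 200 μL brought to 4000 μL → factor 4000/200 = 20
Overall dilution factor = 2 × 5 × 5 × 100 × 20 = 1 × 10^5
Final = 25.0 μg/mL / 1 × 10^5 = 0.0002500 μg/mL = 0.250 ng/mL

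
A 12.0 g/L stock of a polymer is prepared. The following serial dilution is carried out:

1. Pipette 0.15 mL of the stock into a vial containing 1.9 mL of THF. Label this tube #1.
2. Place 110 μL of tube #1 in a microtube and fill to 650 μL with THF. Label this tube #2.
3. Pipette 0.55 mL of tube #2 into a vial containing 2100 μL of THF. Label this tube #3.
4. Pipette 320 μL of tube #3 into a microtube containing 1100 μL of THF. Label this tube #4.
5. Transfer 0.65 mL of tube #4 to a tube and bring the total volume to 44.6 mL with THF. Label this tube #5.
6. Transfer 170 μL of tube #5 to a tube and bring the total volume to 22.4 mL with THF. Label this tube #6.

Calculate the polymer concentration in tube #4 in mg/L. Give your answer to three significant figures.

Step 1: 0.15 mL + 1.9 mL = 2.05 mL total → factor 2.05/0.15 = 13.667
Step 2: 110 μL brought to 650 μL → factor 650/110 = 5.9091
Step 3: 0.55 mL + 2100 μL = 2.65 mL total → factor 2.65/0.55 = 4.8182
Step 4: 320 μL + 1100 μL = 1420 μL total → factor 1420/320 = 4.4375
Dilution factor through tube #4 = 13.667 × 5.9091 × 4.8182 × 4.4375 = 1726.7
[tube #4] = 12.0 g/L / 1726.7 = 0.006950 g/L = 6.95 mg/L

6.95 mg/L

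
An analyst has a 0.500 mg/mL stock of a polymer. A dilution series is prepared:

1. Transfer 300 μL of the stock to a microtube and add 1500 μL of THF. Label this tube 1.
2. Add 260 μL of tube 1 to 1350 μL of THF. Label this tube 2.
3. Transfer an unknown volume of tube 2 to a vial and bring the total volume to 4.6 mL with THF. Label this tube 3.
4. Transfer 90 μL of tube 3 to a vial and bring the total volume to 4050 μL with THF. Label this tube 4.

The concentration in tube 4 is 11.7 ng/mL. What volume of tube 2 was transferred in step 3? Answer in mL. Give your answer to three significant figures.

0.180 mL

Step 1: 300 μL + 1500 μL = 1800 μL total → factor 1800/300 = 6
Step 2: 260 μL + 1350 μL = 1610 μL total → factor 1610/260 = 6.1923
Step 3: v brought to 4.6 mL → factor = 4.6 mL/v
Step 4: 90 μL brought to 4050 μL → factor 4050/90 = 45
Product of known-step factors = 1671.9
Overall factor = 0.500 mg/mL / (11.7 ng/mL) = 42735
Step-3 factor = 42735 / 1671.9 = 25.56
v = 4.6 mL / 25.56 = 0.180 mL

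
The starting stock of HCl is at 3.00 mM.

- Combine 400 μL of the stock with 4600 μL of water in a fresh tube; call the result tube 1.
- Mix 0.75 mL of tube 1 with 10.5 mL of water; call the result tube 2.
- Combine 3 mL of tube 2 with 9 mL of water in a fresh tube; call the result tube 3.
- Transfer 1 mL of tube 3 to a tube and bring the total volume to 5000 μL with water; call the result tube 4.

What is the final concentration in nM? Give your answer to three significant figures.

800 nM

Step 1: 400 μL + 4600 μL = 5000 μL total → factor 5000/400 = 12.5
Step 2: 0.75 mL + 10.5 mL = 11.25 mL total → factor 11.25/0.75 = 15
Step 3: 3 mL + 9 mL = 12 mL total → factor 12/3 = 4
Step 4: 1 mL brought to 5000 μL → factor 5/1 = 5
Overall dilution factor = 12.5 × 15 × 4 × 5 = 3750
Final = 3.00 mM / 3750 = 0.0008000 mM = 800 nM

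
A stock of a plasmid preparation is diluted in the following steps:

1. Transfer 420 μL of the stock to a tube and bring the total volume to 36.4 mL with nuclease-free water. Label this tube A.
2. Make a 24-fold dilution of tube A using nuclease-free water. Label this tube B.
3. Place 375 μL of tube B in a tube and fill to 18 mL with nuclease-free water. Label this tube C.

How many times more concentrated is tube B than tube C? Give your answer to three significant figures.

Step 1: 420 μL brought to 36.4 mL → factor 36400/420 = 86.667
Step 2: 24-fold → factor 24
Step 3: 375 μL brought to 18 mL → factor 18000/375 = 48
Dilution factor to tube B = 2080; to tube C = 99840
[tube B]/[tube C] = (factor to tube C)/(factor to tube B) = 99840/2080 = 48.0

48.0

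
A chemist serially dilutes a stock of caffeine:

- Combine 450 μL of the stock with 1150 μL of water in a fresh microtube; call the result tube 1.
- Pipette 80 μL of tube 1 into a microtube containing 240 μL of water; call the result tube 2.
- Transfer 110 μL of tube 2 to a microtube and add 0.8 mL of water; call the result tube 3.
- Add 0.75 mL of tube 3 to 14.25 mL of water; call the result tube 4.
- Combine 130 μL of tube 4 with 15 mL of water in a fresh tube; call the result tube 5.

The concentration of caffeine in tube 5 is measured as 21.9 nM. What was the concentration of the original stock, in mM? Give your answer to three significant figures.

Step 1: 450 μL + 1150 μL = 1600 μL total → factor 1600/450 = 3.5556
Step 2: 80 μL + 240 μL = 320 μL total → factor 320/80 = 4
Step 3: 110 μL + 0.8 mL = 910 μL total → factor 910/110 = 8.2727
Step 4: 0.75 mL + 14.25 mL = 15 mL total → factor 15/0.75 = 20
Step 5: 130 μL + 15 mL = 15130 μL total → factor 15130/130 = 116.38
Overall dilution factor = 3.5556 × 4 × 8.2727 × 20 × 116.38 = 2.7387 × 10^5
Stock = 21.9 nM × 2.7387 × 10^5 = 5.998 × 10^6 nM = 6.00 mM

6.00 mM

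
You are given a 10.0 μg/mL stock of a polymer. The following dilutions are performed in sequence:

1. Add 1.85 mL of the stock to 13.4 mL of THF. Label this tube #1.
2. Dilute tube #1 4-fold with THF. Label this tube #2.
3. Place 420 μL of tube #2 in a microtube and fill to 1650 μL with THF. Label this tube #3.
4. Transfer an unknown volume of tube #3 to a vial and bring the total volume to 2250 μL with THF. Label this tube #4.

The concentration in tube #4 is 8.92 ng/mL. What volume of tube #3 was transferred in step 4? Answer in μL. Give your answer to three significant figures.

260 μL

Step 1: 1.85 mL + 13.4 mL = 15.25 mL total → factor 15.25/1.85 = 8.2432
Step 2: 4-fold → factor 4
Step 3: 420 μL brought to 1650 μL → factor 1650/420 = 3.9286
Step 4: v brought to 2250 μL → factor = 2250 μL/v
Product of known-step factors = 129.54
Overall factor = 10.0 μg/mL / (8.92 ng/mL) = 1121.1
Step-4 factor = 1121.1 / 129.54 = 8.6545
v = 2250 μL / 8.6545 = 260 μL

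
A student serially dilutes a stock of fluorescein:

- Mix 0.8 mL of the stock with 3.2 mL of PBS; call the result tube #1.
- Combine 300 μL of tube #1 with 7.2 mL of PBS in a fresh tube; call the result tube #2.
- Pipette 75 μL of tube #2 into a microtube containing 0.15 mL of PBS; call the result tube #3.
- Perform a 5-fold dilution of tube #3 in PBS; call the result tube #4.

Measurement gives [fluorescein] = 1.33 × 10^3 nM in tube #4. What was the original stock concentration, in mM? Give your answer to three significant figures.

Step 1: 0.8 mL + 3.2 mL = 4 mL total → factor 4/0.8 = 5
Step 2: 300 μL + 7.2 mL = 7500 μL total → factor 7500/300 = 25
Step 3: 75 μL + 0.15 mL = 225 μL total → factor 225/75 = 3
Step 4: 5-fold → factor 5
Overall dilution factor = 5 × 25 × 3 × 5 = 1875
Stock = 1.33 × 10^3 nM × 1875 = 2.494 × 10^6 nM = 2.49 mM

2.49 mM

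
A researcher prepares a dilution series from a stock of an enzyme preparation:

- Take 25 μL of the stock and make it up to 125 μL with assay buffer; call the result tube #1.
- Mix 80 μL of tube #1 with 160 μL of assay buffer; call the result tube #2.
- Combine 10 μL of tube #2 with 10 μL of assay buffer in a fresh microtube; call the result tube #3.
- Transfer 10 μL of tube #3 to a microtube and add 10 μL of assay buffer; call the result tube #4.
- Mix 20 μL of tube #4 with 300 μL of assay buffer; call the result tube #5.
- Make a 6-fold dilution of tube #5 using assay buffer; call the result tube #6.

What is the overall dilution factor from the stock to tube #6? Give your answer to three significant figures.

Step 1: 25 μL brought to 125 μL → factor 125/25 = 5
Step 2: 80 μL + 160 μL = 240 μL total → factor 240/80 = 3
Step 3: 10 μL + 10 μL = 20 μL total → factor 20/10 = 2
Step 4: 10 μL + 10 μL = 20 μL total → factor 20/10 = 2
Step 5: 20 μL + 300 μL = 320 μL total → factor 320/20 = 16
Step 6: 6-fold → factor 6
Overall dilution factor = 5 × 3 × 2 × 2 × 16 × 6 = 5760

5.76 × 10^3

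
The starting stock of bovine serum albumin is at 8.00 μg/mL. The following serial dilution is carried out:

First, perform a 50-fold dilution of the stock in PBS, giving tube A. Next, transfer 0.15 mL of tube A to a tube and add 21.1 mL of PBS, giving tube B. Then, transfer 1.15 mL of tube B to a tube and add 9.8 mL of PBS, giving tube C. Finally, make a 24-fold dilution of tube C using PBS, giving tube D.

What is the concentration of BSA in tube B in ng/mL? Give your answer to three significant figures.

Step 1: 50-fold → factor 50
Step 2: 0.15 mL + 21.1 mL = 21.25 mL total → factor 21.25/0.15 = 141.67
Dilution factor through tube B = 50 × 141.67 = 7083.3
[tube B] = 8.00 μg/mL / 7083.3 = 0.001129 μg/mL = 1.13 ng/mL

1.13 ng/mL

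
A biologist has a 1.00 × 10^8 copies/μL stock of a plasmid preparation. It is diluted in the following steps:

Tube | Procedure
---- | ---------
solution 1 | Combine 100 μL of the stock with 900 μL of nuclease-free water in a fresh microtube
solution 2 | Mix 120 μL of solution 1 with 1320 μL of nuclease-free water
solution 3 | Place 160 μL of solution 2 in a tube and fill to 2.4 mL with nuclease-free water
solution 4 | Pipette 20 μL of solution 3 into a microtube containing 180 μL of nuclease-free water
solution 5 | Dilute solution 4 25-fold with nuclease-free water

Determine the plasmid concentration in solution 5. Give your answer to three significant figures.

Step 1: 100 μL + 900 μL = 1000 μL total → factor 1000/100 = 10
Step 2: 120 μL + 1320 μL = 1440 μL total → factor 1440/120 = 12
Step 3: 160 μL brought to 2.4 mL → factor 2400/160 = 15
Step 4: 20 μL + 180 μL = 200 μL total → factor 200/20 = 10
Step 5: 25-fold → factor 25
Overall dilution factor = 10 × 12 × 15 × 10 × 25 = 4.5 × 10^5
Final = 1.00 × 10^8 copies/μL / 4.5 × 10^5 = 222 copies/μL

222 copies/μL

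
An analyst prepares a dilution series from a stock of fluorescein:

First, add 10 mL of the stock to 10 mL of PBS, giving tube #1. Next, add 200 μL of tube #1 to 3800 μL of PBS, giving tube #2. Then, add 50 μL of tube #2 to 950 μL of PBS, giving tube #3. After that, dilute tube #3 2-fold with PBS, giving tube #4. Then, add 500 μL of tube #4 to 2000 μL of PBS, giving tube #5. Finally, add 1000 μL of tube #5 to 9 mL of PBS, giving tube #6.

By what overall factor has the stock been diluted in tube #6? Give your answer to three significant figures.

8.00 × 10^4

Step 1: 10 mL + 10 mL = 20 mL total → factor 20/10 = 2
Step 2: 200 μL + 3800 μL = 4000 μL total → factor 4000/200 = 20
Step 3: 50 μL + 950 μL = 1000 μL total → factor 1000/50 = 20
Step 4: 2-fold → factor 2
Step 5: 500 μL + 2000 μL = 2500 μL total → factor 2500/500 = 5
Step 6: 1000 μL + 9 mL = 10000 μL total → factor 10000/1000 = 10
Overall dilution factor = 2 × 20 × 20 × 2 × 5 × 10 = 80000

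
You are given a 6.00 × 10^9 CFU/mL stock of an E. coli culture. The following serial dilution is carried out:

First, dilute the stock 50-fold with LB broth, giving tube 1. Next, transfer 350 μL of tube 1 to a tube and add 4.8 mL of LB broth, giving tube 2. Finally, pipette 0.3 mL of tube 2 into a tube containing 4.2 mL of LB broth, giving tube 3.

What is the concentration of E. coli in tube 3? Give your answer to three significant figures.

5.44 × 10^5 CFU/mL

Step 1: 50-fold → factor 50
Step 2: 350 μL + 4.8 mL = 5150 μL total → factor 5150/350 = 14.714
Step 3: 0.3 mL + 4.2 mL = 4.5 mL total → factor 4.5/0.3 = 15
Overall dilution factor = 50 × 14.714 × 15 = 11036
Final = 6.00 × 10^9 CFU/mL / 11036 = 5.44 × 10^5 CFU/mL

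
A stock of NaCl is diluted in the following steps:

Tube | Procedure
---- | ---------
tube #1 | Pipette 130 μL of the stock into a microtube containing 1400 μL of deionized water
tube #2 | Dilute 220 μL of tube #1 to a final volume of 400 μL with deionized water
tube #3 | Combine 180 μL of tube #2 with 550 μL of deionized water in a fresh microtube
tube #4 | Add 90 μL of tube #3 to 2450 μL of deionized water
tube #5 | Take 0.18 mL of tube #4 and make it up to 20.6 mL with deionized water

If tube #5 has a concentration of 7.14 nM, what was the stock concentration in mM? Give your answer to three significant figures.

Step 1: 130 μL + 1400 μL = 1530 μL total → factor 1530/130 = 11.769
Step 2: 220 μL brought to 400 μL → factor 400/220 = 1.8182
Step 3: 180 μL + 550 μL = 730 μL total → factor 730/180 = 4.0556
Step 4: 90 μL + 2450 μL = 2540 μL total → factor 2540/90 = 28.222
Step 5: 0.18 mL brought to 20.6 mL → factor 20.6/0.18 = 114.44
Overall dilution factor = 11.769 × 1.8182 × 4.0556 × 28.222 × 114.44 = 2.803 × 10^5
Stock = 7.14 nM × 2.803 × 10^5 = 2.001 × 10^6 nM = 2.00 mM

2.00 mM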